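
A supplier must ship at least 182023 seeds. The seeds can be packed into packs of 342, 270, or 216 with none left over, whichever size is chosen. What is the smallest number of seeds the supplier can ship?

The number of seeds must be a common multiple of 342, 270, and 216, so a multiple of their LCM.
342 = 2 × 3^2 × 19
270 = 2 × 3^3 × 5
216 = 2^3 × 3^3
LCM(342, 270, 216) = 2^3 × 3^3 × 5 × 19 = 20520.
Smallest multiple of 20520 that is ≥ 182023: ⌈182023/20520⌉ × 20520 = 9 × 20520 = 184680.

184680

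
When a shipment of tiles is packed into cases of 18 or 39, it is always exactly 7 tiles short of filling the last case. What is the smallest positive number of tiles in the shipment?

227

Being 7 short of a full case of size k means N ≡ −7 (mod k), i.e. N + 7 is a multiple of each size.
18 = 2 × 3^2
39 = 3 × 13
LCM(18, 39) = 2 × 3^2 × 13 = 234.
Smallest positive N is 234 − 7 = 227.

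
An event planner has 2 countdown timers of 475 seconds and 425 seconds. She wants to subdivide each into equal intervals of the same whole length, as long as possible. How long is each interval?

25 seconds

The interval must divide each timer length; the longest such is the gcd.
475 = 5^2 × 19
425 = 5^2 × 17
gcd(475, 425) = 5^2 = 25.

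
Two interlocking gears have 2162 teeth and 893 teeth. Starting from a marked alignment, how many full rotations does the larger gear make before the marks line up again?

The first common completion time is the LCM of the periods.
2162 = 2 × 23 × 47
893 = 19 × 47
LCM(2162, 893) = 2 × 19 × 23 × 47 = 41078.
Rotations for period 2162: 41078 / 2162 = 19.

19 rotations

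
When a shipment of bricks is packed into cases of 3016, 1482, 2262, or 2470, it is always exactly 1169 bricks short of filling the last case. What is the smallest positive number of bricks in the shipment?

Being 1169 short of a full case of size k means N ≡ −1169 (mod k), i.e. N + 1169 is a multiple of each size.
3016 = 2^3 × 13 × 29
1482 = 2 × 3 × 13 × 19
2262 = 2 × 3 × 13 × 29
2470 = 2 × 5 × 13 × 19
LCM(3016, 1482, 2262, 2470) = 2^3 × 3 × 5 × 13 × 19 × 29 = 859560.
Smallest positive N is 859560 − 1169 = 858391.

858391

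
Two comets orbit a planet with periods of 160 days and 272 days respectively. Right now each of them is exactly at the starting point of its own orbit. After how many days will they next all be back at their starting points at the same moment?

2720 days

We need the least common multiple of the intervals.
160 = 2^5 × 5
272 = 2^4 × 17
LCM(160, 272) = 2^5 × 5 × 17 = 2720.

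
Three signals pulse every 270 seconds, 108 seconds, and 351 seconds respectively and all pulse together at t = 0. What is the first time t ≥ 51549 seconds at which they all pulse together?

56160 seconds

Joint pulses occur at multiples of LCM(270, 108, 351).
270 = 2 × 3^3 × 5
108 = 2^2 × 3^3
351 = 3^3 × 13
LCM(270, 108, 351) = 2^2 × 3^3 × 5 × 13 = 7020.
Smallest multiple of 7020 that is ≥ 51549: ⌈51549/7020⌉ × 7020 = 8 × 7020 = 56160.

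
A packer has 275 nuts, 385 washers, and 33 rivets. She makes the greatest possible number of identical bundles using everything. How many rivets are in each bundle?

Number of bundles = gcd(275, 385, 33).
275 = 5^2 × 11
385 = 5 × 7 × 11
33 = 3 × 11
gcd(275, 385, 33) = 11.
rivets per bundle = 33 / 11 = 3.

3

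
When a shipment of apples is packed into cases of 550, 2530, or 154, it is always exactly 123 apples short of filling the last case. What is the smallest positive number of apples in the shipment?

88427

Being 123 short of a full case of size k means N ≡ −123 (mod k), i.e. N + 123 is a multiple of each size.
550 = 2 × 5^2 × 11
2530 = 2 × 5 × 11 × 23
154 = 2 × 7 × 11
LCM(550, 2530, 154) = 2 × 5^2 × 7 × 11 × 23 = 88550.
Smallest positive N is 88550 − 123 = 88427.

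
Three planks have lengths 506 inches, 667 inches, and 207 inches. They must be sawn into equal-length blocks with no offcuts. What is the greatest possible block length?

23 inches

This is the greatest common divisor of 506, 667, and 207.
506 = 2 × 11 × 23
667 = 23 × 29
207 = 3^2 × 23
gcd(506, 667, 207) = 23.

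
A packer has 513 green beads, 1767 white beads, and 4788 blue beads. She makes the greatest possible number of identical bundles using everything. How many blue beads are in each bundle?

Number of bundles = gcd(513, 1767, 4788).
513 = 3^3 × 19
1767 = 3 × 19 × 31
4788 = 2^2 × 3^2 × 7 × 19
gcd(513, 1767, 4788) = 3 × 19 = 57.
blue beads per bundle = 4788 / 57 = 84.

84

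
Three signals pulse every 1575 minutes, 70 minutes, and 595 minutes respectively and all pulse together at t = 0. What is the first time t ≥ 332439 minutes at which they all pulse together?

Joint pulses occur at multiples of LCM(1575, 70, 595).
1575 = 3^2 × 5^2 × 7
70 = 2 × 5 × 7
595 = 5 × 7 × 17
LCM(1575, 70, 595) = 2 × 3^2 × 5^2 × 7 × 17 = 53550.
Smallest multiple of 53550 that is ≥ 332439: ⌈332439/53550⌉ × 53550 = 7 × 53550 = 374850.

374850 minutes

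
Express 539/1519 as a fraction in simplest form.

11/31

539 = 7^2 × 11
1519 = 7^2 × 31
gcd(539, 1519) = 7^2 = 49.
Divide numerator and denominator by 49: 539/1519 = 11/31.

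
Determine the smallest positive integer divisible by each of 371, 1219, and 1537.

247457

371 = 7 × 53
1219 = 23 × 53
1537 = 29 × 53
LCM(371, 1219, 1537) = 7 × 23 × 29 × 53 = 247457.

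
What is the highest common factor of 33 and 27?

33 = 3 × 11
27 = 3^3
gcd(33, 27) = 3.

3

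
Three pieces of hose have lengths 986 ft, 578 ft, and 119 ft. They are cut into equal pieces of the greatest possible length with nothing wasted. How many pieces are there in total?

Piece length = gcd(986, 578, 119).
986 = 2 × 17 × 29
578 = 2 × 17^2
119 = 7 × 17
gcd(986, 578, 119) = 17.
Total pieces = 986/17 + 578/17 + 119/17 = 58 + 34 + 7 = 99.

99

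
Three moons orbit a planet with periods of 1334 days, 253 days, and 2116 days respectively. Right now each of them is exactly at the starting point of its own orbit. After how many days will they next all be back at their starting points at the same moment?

675004 days

We need the least common multiple of the intervals.
1334 = 2 × 23 × 29
253 = 11 × 23
2116 = 2^2 × 23^2
LCM(1334, 253, 2116) = 2^2 × 11 × 23^2 × 29 = 675004.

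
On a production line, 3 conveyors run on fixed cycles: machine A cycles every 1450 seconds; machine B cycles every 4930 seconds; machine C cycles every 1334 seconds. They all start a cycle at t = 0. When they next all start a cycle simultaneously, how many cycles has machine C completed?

The first common completion time is the LCM of the periods.
1450 = 2 × 5^2 × 29
4930 = 2 × 5 × 17 × 29
1334 = 2 × 23 × 29
LCM(1450, 4930, 1334) = 2 × 5^2 × 17 × 23 × 29 = 566950.
Cycles for period 1334: 566950 / 1334 = 425.

425 cycles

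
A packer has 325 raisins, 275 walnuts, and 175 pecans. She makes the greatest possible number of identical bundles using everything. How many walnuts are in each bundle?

11

Number of bundles = gcd(325, 275, 175).
325 = 5^2 × 13
275 = 5^2 × 11
175 = 5^2 × 7
gcd(325, 275, 175) = 5^2 = 25.
walnuts per bundle = 275 / 25 = 11.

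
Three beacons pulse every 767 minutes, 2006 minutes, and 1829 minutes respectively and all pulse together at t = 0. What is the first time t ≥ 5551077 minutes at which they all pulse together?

5658926 minutes

Joint pulses occur at multiples of LCM(767, 2006, 1829).
767 = 13 × 59
2006 = 2 × 17 × 59
1829 = 31 × 59
LCM(767, 2006, 1829) = 2 × 13 × 17 × 31 × 59 = 808418.
Smallest multiple of 808418 that is ≥ 5551077: ⌈5551077/808418⌉ × 808418 = 7 × 808418 = 5658926.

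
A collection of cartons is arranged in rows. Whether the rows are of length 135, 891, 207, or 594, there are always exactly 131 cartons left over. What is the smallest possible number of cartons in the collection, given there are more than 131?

205061

N − 131 must be a common multiple of 135, 891, 207, and 594.
135 = 3^3 × 5
891 = 3^4 × 11
207 = 3^2 × 23
594 = 2 × 3^3 × 11
LCM(135, 891, 207, 594) = 2 × 3^4 × 5 × 11 × 23 = 204930.
Smallest N > 131 is LCM + 131 = 204930 + 131 = 205061.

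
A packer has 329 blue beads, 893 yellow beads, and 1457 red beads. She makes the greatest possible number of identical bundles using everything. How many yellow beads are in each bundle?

19

Number of bundles = gcd(329, 893, 1457).
329 = 7 × 47
893 = 19 × 47
1457 = 31 × 47
gcd(329, 893, 1457) = 47.
yellow beads per bundle = 893 / 47 = 19.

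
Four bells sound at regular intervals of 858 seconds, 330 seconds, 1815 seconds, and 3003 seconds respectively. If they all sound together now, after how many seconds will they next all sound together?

We need the least common multiple of the intervals.
858 = 2 × 3 × 11 × 13
330 = 2 × 3 × 5 × 11
1815 = 3 × 5 × 11^2
3003 = 3 × 7 × 11 × 13
LCM(858, 330, 1815, 3003) = 2 × 3 × 5 × 7 × 11^2 × 13 = 330330.

330330 seconds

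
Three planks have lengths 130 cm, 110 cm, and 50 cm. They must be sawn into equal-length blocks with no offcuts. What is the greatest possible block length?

The block length must divide every plank, so the greatest is gcd(130, 110, 50).
130 = 2 × 5 × 13
110 = 2 × 5 × 11
50 = 2 × 5^2
gcd(130, 110, 50) = 2 × 5 = 10.

10 cm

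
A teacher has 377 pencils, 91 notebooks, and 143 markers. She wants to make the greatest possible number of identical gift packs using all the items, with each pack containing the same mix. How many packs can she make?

The pack count must divide each quantity, so the greatest is gcd(377, 91, 143).
377 = 13 × 29
91 = 7 × 13
143 = 11 × 13
gcd(377, 91, 143) = 13.

13 packs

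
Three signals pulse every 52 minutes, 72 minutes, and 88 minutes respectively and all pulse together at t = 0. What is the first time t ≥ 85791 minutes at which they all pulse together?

92664 minutes

Joint pulses occur at multiples of LCM(52, 72, 88).
52 = 2^2 × 13
72 = 2^3 × 3^2
88 = 2^3 × 11
LCM(52, 72, 88) = 2^3 × 3^2 × 11 × 13 = 10296.
Smallest multiple of 10296 that is ≥ 85791: ⌈85791/10296⌉ × 10296 = 9 × 10296 = 92664.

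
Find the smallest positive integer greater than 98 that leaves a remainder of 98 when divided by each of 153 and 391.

3617

N − 98 must be a common multiple of 153 and 391.
153 = 3^2 × 17
391 = 17 × 23
LCM(153, 391) = 3^2 × 17 × 23 = 3519.
Smallest N > 98 is LCM + 98 = 3519 + 98 = 3617.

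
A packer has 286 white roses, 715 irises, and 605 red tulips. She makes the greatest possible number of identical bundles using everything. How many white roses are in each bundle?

Number of bundles = gcd(286, 715, 605).
286 = 2 × 11 × 13
715 = 5 × 11 × 13
605 = 5 × 11^2
gcd(286, 715, 605) = 11.
white roses per bundle = 286 / 11 = 26.

26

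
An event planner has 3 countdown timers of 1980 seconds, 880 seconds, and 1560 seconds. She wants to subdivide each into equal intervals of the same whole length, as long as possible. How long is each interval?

The interval must divide each timer length; the longest such is the gcd.
1980 = 2^2 × 3^2 × 5 × 11
880 = 2^4 × 5 × 11
1560 = 2^3 × 3 × 5 × 13
gcd(1980, 880, 1560) = 2^2 × 5 = 20.

20 seconds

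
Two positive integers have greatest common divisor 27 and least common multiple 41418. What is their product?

For any two positive integers, gcd × lcm = product = 27 × 41418 = 1118286.

1118286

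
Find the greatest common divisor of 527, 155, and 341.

527 = 17 × 31
155 = 5 × 31
341 = 11 × 31
gcd(527, 155, 341) = 31.

31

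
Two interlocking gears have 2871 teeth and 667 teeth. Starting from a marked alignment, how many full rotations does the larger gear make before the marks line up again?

They are all back at their starting positions together after one LCM of the periods.
2871 = 3^2 × 11 × 29
667 = 23 × 29
LCM(2871, 667) = 3^2 × 11 × 23 × 29 = 66033.
Rotations for period 2871: 66033 / 2871 = 23.

23 rotations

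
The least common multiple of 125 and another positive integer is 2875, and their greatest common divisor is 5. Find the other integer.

115

gcd × lcm = product of the two integers, so the other integer is (5 × 2875) / 125 = 115.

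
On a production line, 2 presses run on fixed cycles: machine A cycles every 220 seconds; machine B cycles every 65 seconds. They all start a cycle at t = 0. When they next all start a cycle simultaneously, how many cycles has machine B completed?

They are all back at their starting positions together after one LCM of the periods.
220 = 2^2 × 5 × 11
65 = 5 × 13
LCM(220, 65) = 2^2 × 5 × 11 × 13 = 2860.
Cycles for period 65: 2860 / 65 = 44.

44 cycles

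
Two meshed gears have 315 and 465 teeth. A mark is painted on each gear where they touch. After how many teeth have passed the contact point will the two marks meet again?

9765 teeth

The first simultaneous occurrence is after LCM of the individual periods.
315 = 3^2 × 5 × 7
465 = 3 × 5 × 31
LCM(315, 465) = 3^2 × 5 × 7 × 31 = 9765.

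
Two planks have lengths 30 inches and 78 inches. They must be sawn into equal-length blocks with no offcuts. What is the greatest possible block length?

The block length must divide every plank, so the greatest is gcd(30, 78).
30 = 2 × 3 × 5
78 = 2 × 3 × 13
gcd(30, 78) = 2 × 3 = 6.

6 inches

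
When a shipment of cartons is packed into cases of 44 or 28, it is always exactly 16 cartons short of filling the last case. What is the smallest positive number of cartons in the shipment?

292

Being 16 short of a full case of size k means N ≡ −16 (mod k), i.e. N + 16 is a multiple of each size.
44 = 2^2 × 11
28 = 2^2 × 7
LCM(44, 28) = 2^2 × 7 × 11 = 308.
Smallest positive N is 308 − 16 = 292.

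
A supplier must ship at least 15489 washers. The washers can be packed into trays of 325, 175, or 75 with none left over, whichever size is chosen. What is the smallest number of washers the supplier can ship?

20475

The number of washers must be a common multiple of 325, 175, and 75, so a multiple of their LCM.
325 = 5^2 × 13
175 = 5^2 × 7
75 = 3 × 5^2
LCM(325, 175, 75) = 3 × 5^2 × 7 × 13 = 6825.
Smallest multiple of 6825 that is ≥ 15489: ⌈15489/6825⌉ × 6825 = 3 × 6825 = 20475.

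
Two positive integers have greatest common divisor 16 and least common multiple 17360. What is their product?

277760

For any two positive integers, gcd × lcm = product = 16 × 17360 = 277760.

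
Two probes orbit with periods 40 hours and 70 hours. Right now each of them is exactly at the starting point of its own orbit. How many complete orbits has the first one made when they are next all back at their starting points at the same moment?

They are all back at their starting positions together after one LCM of the periods.
40 = 2^3 × 5
70 = 2 × 5 × 7
LCM(40, 70) = 2^3 × 5 × 7 = 280.
Orbits for period 40: 280 / 40 = 7.

7 orbits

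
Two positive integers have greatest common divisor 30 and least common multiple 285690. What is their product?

8570700

For any two positive integers, gcd × lcm = product = 30 × 285690 = 8570700.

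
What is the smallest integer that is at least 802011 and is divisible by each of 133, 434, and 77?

816354

The integer must be a common multiple of 133, 434, and 77, so a multiple of their LCM.
133 = 7 × 19
434 = 2 × 7 × 31
77 = 7 × 11
LCM(133, 434, 77) = 2 × 7 × 11 × 19 × 31 = 90706.
Smallest multiple of 90706 that is ≥ 802011: ⌈802011/90706⌉ × 90706 = 9 × 90706 = 816354.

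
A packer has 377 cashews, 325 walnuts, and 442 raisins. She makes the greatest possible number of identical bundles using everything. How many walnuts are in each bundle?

25

Number of bundles = gcd(377, 325, 442).
377 = 13 × 29
325 = 5^2 × 13
442 = 2 × 13 × 17
gcd(377, 325, 442) = 13.
walnuts per bundle = 325 / 13 = 25.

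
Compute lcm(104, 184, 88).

26312

104 = 2^3 × 13
184 = 2^3 × 23
88 = 2^3 × 11
LCM(104, 184, 88) = 2^3 × 11 × 13 × 23 = 26312.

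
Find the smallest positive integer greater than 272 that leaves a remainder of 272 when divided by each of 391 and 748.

17476

N − 272 must be a common multiple of 391 and 748.
391 = 17 × 23
748 = 2^2 × 11 × 17
LCM(391, 748) = 2^2 × 11 × 17 × 23 = 17204.
Smallest N > 272 is LCM + 272 = 17204 + 272 = 17476.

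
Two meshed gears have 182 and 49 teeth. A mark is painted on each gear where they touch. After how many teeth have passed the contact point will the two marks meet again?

They coincide at every common multiple of the periods; the first is the LCM.
182 = 2 × 7 × 13
49 = 7^2
LCM(182, 49) = 2 × 7^2 × 13 = 1274.

1274 teeth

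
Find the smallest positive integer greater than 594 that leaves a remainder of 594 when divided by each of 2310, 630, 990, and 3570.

118404

N − 594 must be a common multiple of 2310, 630, 990, and 3570.
2310 = 2 × 3 × 5 × 7 × 11
630 = 2 × 3^2 × 5 × 7
990 = 2 × 3^2 × 5 × 11
3570 = 2 × 3 × 5 × 7 × 17
LCM(2310, 630, 990, 3570) = 2 × 3^2 × 5 × 7 × 11 × 17 = 117810.
Smallest N > 594 is LCM + 594 = 117810 + 594 = 118404.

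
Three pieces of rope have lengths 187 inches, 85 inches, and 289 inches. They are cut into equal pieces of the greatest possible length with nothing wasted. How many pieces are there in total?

33

Piece length = gcd(187, 85, 289).
187 = 11 × 17
85 = 5 × 17
289 = 17^2
gcd(187, 85, 289) = 17.
Total pieces = 187/17 + 85/17 + 289/17 = 11 + 5 + 17 = 33.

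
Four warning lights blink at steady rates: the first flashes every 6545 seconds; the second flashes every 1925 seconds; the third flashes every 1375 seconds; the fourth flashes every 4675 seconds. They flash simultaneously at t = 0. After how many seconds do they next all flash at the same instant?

163625 seconds

We need the least common multiple of the intervals.
6545 = 5 × 7 × 11 × 17
1925 = 5^2 × 7 × 11
1375 = 5^3 × 11
4675 = 5^2 × 11 × 17
LCM(6545, 1925, 1375, 4675) = 5^3 × 7 × 11 × 17 = 163625.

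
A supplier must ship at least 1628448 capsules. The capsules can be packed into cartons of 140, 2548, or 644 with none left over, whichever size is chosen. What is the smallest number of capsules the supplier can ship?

1758120

The number of capsules must be a common multiple of 140, 2548, and 644, so a multiple of their LCM.
140 = 2^2 × 5 × 7
2548 = 2^2 × 7^2 × 13
644 = 2^2 × 7 × 23
LCM(140, 2548, 644) = 2^2 × 5 × 7^2 × 13 × 23 = 293020.
Smallest multiple of 293020 that is ≥ 1628448: ⌈1628448/293020⌉ × 293020 = 6 × 293020 = 1758120.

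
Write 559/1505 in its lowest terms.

13/35

559 = 13 × 43
1505 = 5 × 7 × 43
gcd(559, 1505) = 43.
Divide numerator and denominator by 43: 559/1505 = 13/35.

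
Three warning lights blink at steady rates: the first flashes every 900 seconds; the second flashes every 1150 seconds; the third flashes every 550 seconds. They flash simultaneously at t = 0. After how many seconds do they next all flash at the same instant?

227700 seconds

The first simultaneous occurrence is after LCM of the individual periods.
900 = 2^2 × 3^2 × 5^2
1150 = 2 × 5^2 × 23
550 = 2 × 5^2 × 11
LCM(900, 1150, 550) = 2^2 × 3^2 × 5^2 × 11 × 23 = 227700.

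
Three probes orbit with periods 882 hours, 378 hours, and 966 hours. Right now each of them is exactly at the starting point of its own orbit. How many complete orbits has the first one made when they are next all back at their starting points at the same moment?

69 orbits

They are all back at their starting positions together after one LCM of the periods.
882 = 2 × 3^2 × 7^2
378 = 2 × 3^3 × 7
966 = 2 × 3 × 7 × 23
LCM(882, 378, 966) = 2 × 3^3 × 7^2 × 23 = 60858.
Orbits for period 882: 60858 / 882 = 69.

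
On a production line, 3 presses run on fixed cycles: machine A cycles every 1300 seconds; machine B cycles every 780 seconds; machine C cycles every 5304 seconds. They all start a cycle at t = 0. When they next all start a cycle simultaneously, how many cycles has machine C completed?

25 cycles

They are all back at their starting positions together after one LCM of the periods.
1300 = 2^2 × 5^2 × 13
780 = 2^2 × 3 × 5 × 13
5304 = 2^3 × 3 × 13 × 17
LCM(1300, 780, 5304) = 2^3 × 3 × 5^2 × 13 × 17 = 132600.
Cycles for period 5304: 132600 / 5304 = 25.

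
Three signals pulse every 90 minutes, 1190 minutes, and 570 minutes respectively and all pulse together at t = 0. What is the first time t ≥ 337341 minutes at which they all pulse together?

Joint pulses occur at multiples of LCM(90, 1190, 570).
90 = 2 × 3^2 × 5
1190 = 2 × 5 × 7 × 17
570 = 2 × 3 × 5 × 19
LCM(90, 1190, 570) = 2 × 3^2 × 5 × 7 × 17 × 19 = 203490.
Smallest multiple of 203490 that is ≥ 337341: ⌈337341/203490⌉ × 203490 = 2 × 203490 = 406980.

406980 minutes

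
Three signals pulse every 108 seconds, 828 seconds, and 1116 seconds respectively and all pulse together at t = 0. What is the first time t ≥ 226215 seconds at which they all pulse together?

Joint pulses occur at multiples of LCM(108, 828, 1116).
108 = 2^2 × 3^3
828 = 2^2 × 3^2 × 23
1116 = 2^2 × 3^2 × 31
LCM(108, 828, 1116) = 2^2 × 3^3 × 23 × 31 = 77004.
Smallest multiple of 77004 that is ≥ 226215: ⌈226215/77004⌉ × 77004 = 3 × 77004 = 231012.

231012 seconds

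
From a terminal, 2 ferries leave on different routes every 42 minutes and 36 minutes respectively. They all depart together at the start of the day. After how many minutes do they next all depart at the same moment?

252 minutes

They coincide at every common multiple of the periods; the first is the LCM.
42 = 2 × 3 × 7
36 = 2^2 × 3^2
LCM(42, 36) = 2^2 × 3^2 × 7 = 252.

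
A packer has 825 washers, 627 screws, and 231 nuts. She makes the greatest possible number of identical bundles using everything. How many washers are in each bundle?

25

Number of bundles = gcd(825, 627, 231).
825 = 3 × 5^2 × 11
627 = 3 × 11 × 19
231 = 3 × 7 × 11
gcd(825, 627, 231) = 3 × 11 = 33.
washers per bundle = 825 / 33 = 25.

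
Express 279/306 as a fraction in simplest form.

279 = 3^2 × 31
306 = 2 × 3^2 × 17
gcd(279, 306) = 3^2 = 9.
Divide numerator and denominator by 9: 279/306 = 31/34.

31/34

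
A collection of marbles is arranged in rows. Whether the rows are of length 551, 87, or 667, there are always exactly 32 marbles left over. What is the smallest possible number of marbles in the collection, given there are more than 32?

N − 32 must be a common multiple of 551, 87, and 667.
551 = 19 × 29
87 = 3 × 29
667 = 23 × 29
LCM(551, 87, 667) = 3 × 19 × 23 × 29 = 38019.
Smallest N > 32 is LCM + 32 = 38019 + 32 = 38051.

38051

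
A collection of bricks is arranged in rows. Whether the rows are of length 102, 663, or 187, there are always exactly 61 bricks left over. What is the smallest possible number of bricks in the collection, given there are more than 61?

N − 61 must be a common multiple of 102, 663, and 187.
102 = 2 × 3 × 17
663 = 3 × 13 × 17
187 = 11 × 17
LCM(102, 663, 187) = 2 × 3 × 11 × 13 × 17 = 14586.
Smallest N > 61 is LCM + 61 = 14586 + 61 = 14647.

14647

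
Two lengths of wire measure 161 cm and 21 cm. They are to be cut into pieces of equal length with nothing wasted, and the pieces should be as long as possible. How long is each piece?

7 cm

By the Euclidean algorithm:
161 = 7 × 21 + 14
21 = 1 × 14 + 7
14 = 2 × 7 + 0
gcd(161, 21) = 7.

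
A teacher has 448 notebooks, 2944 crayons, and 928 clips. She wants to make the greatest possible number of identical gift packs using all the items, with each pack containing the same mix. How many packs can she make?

The pack count must divide each quantity, so the greatest is gcd(448, 2944, 928).
448 = 2^6 × 7
2944 = 2^7 × 23
928 = 2^5 × 29
gcd(448, 2944, 928) = 2^5 = 32.

32 packs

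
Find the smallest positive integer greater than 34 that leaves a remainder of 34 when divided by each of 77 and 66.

N − 34 must be a common multiple of 77 and 66.
77 = 7 × 11
66 = 2 × 3 × 11
LCM(77, 66) = 2 × 3 × 7 × 11 = 462.
Smallest N > 34 is LCM + 34 = 462 + 34 = 496.

496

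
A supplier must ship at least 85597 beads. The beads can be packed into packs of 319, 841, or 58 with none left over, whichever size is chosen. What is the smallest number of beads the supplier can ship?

92510

The number of beads must be a common multiple of 319, 841, and 58, so a multiple of their LCM.
319 = 11 × 29
841 = 29^2
58 = 2 × 29
LCM(319, 841, 58) = 2 × 11 × 29^2 = 18502.
Smallest multiple of 18502 that is ≥ 85597: ⌈85597/18502⌉ × 18502 = 5 × 18502 = 92510.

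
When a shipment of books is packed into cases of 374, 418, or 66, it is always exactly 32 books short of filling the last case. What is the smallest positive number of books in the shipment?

Being 32 short of a full case of size k means N ≡ −32 (mod k), i.e. N + 32 is a multiple of each size.
374 = 2 × 11 × 17
418 = 2 × 11 × 19
66 = 2 × 3 × 11
LCM(374, 418, 66) = 2 × 3 × 11 × 17 × 19 = 21318.
Smallest positive N is 21318 − 32 = 21286.

21286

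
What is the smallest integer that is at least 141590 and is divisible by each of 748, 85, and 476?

The integer must be a common multiple of 748, 85, and 476, so a multiple of their LCM.
748 = 2^2 × 11 × 17
85 = 5 × 17
476 = 2^2 × 7 × 17
LCM(748, 85, 476) = 2^2 × 5 × 7 × 11 × 17 = 26180.
Smallest multiple of 26180 that is ≥ 141590: ⌈141590/26180⌉ × 26180 = 6 × 26180 = 157080.

157080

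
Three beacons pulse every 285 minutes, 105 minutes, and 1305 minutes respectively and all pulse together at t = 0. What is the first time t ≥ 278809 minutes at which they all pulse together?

Joint pulses occur at multiples of LCM(285, 105, 1305).
285 = 3 × 5 × 19
105 = 3 × 5 × 7
1305 = 3^2 × 5 × 29
LCM(285, 105, 1305) = 3^2 × 5 × 7 × 19 × 29 = 173565.
Smallest multiple of 173565 that is ≥ 278809: ⌈278809/173565⌉ × 173565 = 2 × 173565 = 347130.

347130 minutes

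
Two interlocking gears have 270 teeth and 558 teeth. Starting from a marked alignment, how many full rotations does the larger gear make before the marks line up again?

15 rotations

All finish a whole number of cycles simultaneously at t = LCM of the periods.
270 = 2 × 3^3 × 5
558 = 2 × 3^2 × 31
LCM(270, 558) = 2 × 3^3 × 5 × 31 = 8370.
Rotations for period 558: 8370 / 558 = 15.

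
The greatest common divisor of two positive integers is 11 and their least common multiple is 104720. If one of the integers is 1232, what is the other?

935

For two integers, gcd × lcm = product, so the other is (11 × 104720) / 1232 = 1151920 / 1232 = 935.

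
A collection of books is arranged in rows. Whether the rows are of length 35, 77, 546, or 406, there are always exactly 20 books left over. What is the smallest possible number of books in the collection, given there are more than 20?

870890

N − 20 must be a common multiple of 35, 77, 546, and 406.
35 = 5 × 7
77 = 7 × 11
546 = 2 × 3 × 7 × 13
406 = 2 × 7 × 29
LCM(35, 77, 546, 406) = 2 × 3 × 5 × 7 × 11 × 13 × 29 = 870870.
Smallest N > 20 is LCM + 20 = 870870 + 20 = 870890.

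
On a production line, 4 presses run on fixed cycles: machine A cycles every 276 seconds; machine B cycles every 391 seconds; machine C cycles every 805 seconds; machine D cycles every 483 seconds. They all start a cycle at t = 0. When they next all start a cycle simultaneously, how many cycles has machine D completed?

They are all back at their starting positions together after one LCM of the periods.
276 = 2^2 × 3 × 23
391 = 17 × 23
805 = 5 × 7 × 23
483 = 3 × 7 × 23
LCM(276, 391, 805, 483) = 2^2 × 3 × 5 × 7 × 17 × 23 = 164220.
Cycles for period 483: 164220 / 483 = 340.

340 cycles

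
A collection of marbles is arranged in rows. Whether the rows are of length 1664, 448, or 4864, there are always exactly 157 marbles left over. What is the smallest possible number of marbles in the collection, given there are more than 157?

442781

N − 157 must be a common multiple of 1664, 448, and 4864.
1664 = 2^7 × 13
448 = 2^6 × 7
4864 = 2^8 × 19
LCM(1664, 448, 4864) = 2^8 × 7 × 13 × 19 = 442624.
Smallest N > 157 is LCM + 157 = 442624 + 157 = 442781.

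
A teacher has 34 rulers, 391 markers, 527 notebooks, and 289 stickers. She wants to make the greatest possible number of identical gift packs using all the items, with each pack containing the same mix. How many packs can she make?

17 packs

The pack count must divide each quantity, so the greatest is gcd(34, 391, 527, 289).
34 = 2 × 17
391 = 17 × 23
527 = 17 × 31
289 = 17^2
gcd(34, 391, 527, 289) = 17.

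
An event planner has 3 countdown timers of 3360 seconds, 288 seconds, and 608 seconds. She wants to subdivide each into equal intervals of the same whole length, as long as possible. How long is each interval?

32 seconds

The interval must divide each timer length; the longest such is the gcd.
3360 = 2^5 × 3 × 5 × 7
288 = 2^5 × 3^2
608 = 2^5 × 19
gcd(3360, 288, 608) = 2^5 = 32.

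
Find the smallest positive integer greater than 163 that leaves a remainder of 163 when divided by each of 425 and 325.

5688

N − 163 must be a common multiple of 425 and 325.
425 = 5^2 × 17
325 = 5^2 × 13
LCM(425, 325) = 5^2 × 13 × 17 = 5525.
Smallest N > 163 is LCM + 163 = 5525 + 163 = 5688.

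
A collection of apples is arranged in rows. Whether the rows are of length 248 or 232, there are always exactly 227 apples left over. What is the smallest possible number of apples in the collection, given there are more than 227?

7419

N − 227 must be a common multiple of 248 and 232.
248 = 2^3 × 31
232 = 2^3 × 29
LCM(248, 232) = 2^3 × 29 × 31 = 7192.
Smallest N > 227 is LCM + 227 = 7192 + 227 = 7419.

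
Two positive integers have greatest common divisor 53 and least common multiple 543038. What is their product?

For any two positive integers, gcd × lcm = product = 53 × 543038 = 28781014.

28781014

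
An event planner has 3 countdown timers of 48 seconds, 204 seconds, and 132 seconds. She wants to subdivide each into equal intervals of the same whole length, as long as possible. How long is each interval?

12 seconds

The interval must divide each timer length; the longest such is the gcd.
48 = 2^4 × 3
204 = 2^2 × 3 × 17
132 = 2^2 × 3 × 11
gcd(48, 204, 132) = 2^2 × 3 = 12.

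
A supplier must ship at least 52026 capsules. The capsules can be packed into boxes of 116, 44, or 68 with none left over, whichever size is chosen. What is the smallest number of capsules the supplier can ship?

65076

The number of capsules must be a common multiple of 116, 44, and 68, so a multiple of their LCM.
116 = 2^2 × 29
44 = 2^2 × 11
68 = 2^2 × 17
LCM(116, 44, 68) = 2^2 × 11 × 17 × 29 = 21692.
Smallest multiple of 21692 that is ≥ 52026: ⌈52026/21692⌉ × 21692 = 3 × 21692 = 65076.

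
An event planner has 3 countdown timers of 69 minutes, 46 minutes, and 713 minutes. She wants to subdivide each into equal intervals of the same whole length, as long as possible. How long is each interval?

23 minutes

The interval must divide each timer length; the longest such is the gcd.
69 = 3 × 23
46 = 2 × 23
713 = 23 × 31
gcd(69, 46, 713) = 23.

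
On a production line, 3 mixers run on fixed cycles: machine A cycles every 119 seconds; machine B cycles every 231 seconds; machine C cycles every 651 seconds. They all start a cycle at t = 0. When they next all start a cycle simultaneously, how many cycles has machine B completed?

527 cycles

They are all back at their starting positions together after one LCM of the periods.
119 = 7 × 17
231 = 3 × 7 × 11
651 = 3 × 7 × 31
LCM(119, 231, 651) = 3 × 7 × 11 × 17 × 31 = 121737.
Cycles for period 231: 121737 / 231 = 527.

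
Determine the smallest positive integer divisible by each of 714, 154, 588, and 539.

714 = 2 × 3 × 7 × 17
154 = 2 × 7 × 11
588 = 2^2 × 3 × 7^2
539 = 7^2 × 11
LCM(714, 154, 588, 539) = 2^2 × 3 × 7^2 × 11 × 17 = 109956.

109956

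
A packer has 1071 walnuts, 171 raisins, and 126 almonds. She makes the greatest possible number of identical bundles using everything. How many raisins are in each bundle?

Number of bundles = gcd(1071, 171, 126).
1071 = 3^2 × 7 × 17
171 = 3^2 × 19
126 = 2 × 3^2 × 7
gcd(1071, 171, 126) = 3^2 = 9.
raisins per bundle = 171 / 9 = 19.

19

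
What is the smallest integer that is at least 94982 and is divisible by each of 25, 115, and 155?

106950

The integer must be a common multiple of 25, 115, and 155, so a multiple of their LCM.
25 = 5^2
115 = 5 × 23
155 = 5 × 31
LCM(25, 115, 155) = 5^2 × 23 × 31 = 17825.
Smallest multiple of 17825 that is ≥ 94982: ⌈94982/17825⌉ × 17825 = 6 × 17825 = 106950.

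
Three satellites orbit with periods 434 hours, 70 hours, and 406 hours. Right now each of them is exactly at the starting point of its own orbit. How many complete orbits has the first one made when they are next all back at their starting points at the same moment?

145 orbits

The first common completion time is the LCM of the periods.
434 = 2 × 7 × 31
70 = 2 × 5 × 7
406 = 2 × 7 × 29
LCM(434, 70, 406) = 2 × 5 × 7 × 29 × 31 = 62930.
Orbits for period 434: 62930 / 434 = 145.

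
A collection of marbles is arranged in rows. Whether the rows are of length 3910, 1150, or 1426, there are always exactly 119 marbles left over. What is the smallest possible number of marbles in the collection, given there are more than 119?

N − 119 must be a common multiple of 3910, 1150, and 1426.
3910 = 2 × 5 × 17 × 23
1150 = 2 × 5^2 × 23
1426 = 2 × 23 × 31
LCM(3910, 1150, 1426) = 2 × 5^2 × 17 × 23 × 31 = 606050.
Smallest N > 119 is LCM + 119 = 606050 + 119 = 606169.

606169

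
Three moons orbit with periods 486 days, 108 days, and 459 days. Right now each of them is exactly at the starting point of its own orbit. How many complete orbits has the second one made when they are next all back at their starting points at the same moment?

The first common completion time is the LCM of the periods.
486 = 2 × 3^5
108 = 2^2 × 3^3
459 = 3^3 × 17
LCM(486, 108, 459) = 2^2 × 3^5 × 17 = 16524.
Orbits for period 108: 16524 / 108 = 153.

153 orbits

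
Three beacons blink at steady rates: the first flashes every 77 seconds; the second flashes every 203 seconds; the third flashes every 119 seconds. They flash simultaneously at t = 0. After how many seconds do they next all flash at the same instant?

They coincide at every common multiple of the periods; the first is the LCM.
77 = 7 × 11
203 = 7 × 29
119 = 7 × 17
LCM(77, 203, 119) = 7 × 11 × 17 × 29 = 37961.

37961 seconds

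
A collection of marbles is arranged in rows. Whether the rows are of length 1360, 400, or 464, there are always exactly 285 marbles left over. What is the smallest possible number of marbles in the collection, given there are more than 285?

197485

N − 285 must be a common multiple of 1360, 400, and 464.
1360 = 2^4 × 5 × 17
400 = 2^4 × 5^2
464 = 2^4 × 29
LCM(1360, 400, 464) = 2^4 × 5^2 × 17 × 29 = 197200.
Smallest N > 285 is LCM + 285 = 197200 + 285 = 197485.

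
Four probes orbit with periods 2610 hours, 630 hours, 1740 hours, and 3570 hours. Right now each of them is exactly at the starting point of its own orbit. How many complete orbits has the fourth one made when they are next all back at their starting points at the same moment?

174 orbits

They are all back at their starting positions together after one LCM of the periods.
2610 = 2 × 3^2 × 5 × 29
630 = 2 × 3^2 × 5 × 7
1740 = 2^2 × 3 × 5 × 29
3570 = 2 × 3 × 5 × 7 × 17
LCM(2610, 630, 1740, 3570) = 2^2 × 3^2 × 5 × 7 × 17 × 29 = 621180.
Orbits for period 3570: 621180 / 3570 = 174.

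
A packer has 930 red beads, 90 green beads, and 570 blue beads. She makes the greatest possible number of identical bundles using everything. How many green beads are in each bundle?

Number of bundles = gcd(930, 90, 570).
930 = 2 × 3 × 5 × 31
90 = 2 × 3^2 × 5
570 = 2 × 3 × 5 × 19
gcd(930, 90, 570) = 2 × 3 × 5 = 30.
green beads per bundle = 90 / 30 = 3.

3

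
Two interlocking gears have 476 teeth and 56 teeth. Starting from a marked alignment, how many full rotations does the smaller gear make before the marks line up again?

They are all back at their starting positions together after one LCM of the periods.
476 = 2^2 × 7 × 17
56 = 2^3 × 7
LCM(476, 56) = 2^3 × 7 × 17 = 952.
Rotations for period 56: 952 / 56 = 17.

17 rotations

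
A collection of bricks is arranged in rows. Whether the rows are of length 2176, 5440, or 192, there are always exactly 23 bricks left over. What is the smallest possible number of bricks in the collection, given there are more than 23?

32663

N − 23 must be a common multiple of 2176, 5440, and 192.
2176 = 2^7 × 17
5440 = 2^6 × 5 × 17
192 = 2^6 × 3
LCM(2176, 5440, 192) = 2^7 × 3 × 5 × 17 = 32640.
Smallest N > 23 is LCM + 23 = 32640 + 23 = 32663.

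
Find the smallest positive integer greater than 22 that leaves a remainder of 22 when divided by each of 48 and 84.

358

N − 22 must be a common multiple of 48 and 84.
48 = 2^4 × 3
84 = 2^2 × 3 × 7
LCM(48, 84) = 2^4 × 3 × 7 = 336.
Smallest N > 22 is LCM + 22 = 336 + 22 = 358.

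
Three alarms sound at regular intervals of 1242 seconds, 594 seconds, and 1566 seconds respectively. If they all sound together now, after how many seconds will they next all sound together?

They coincide at every common multiple of the periods; the first is the LCM.
1242 = 2 × 3^3 × 23
594 = 2 × 3^3 × 11
1566 = 2 × 3^3 × 29
LCM(1242, 594, 1566) = 2 × 3^3 × 11 × 23 × 29 = 396198.

396198 seconds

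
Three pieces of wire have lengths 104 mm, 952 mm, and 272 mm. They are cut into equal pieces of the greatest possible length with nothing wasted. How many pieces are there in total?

Piece length = gcd(104, 952, 272).
104 = 2^3 × 13
952 = 2^3 × 7 × 17
272 = 2^4 × 17
gcd(104, 952, 272) = 2^3 = 8.
Total pieces = 104/8 + 952/8 + 272/8 = 13 + 119 + 34 = 166.

166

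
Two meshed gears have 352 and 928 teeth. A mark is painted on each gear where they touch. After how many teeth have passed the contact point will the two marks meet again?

10208 teeth

We need the least common multiple of the intervals.
352 = 2^5 × 11
928 = 2^5 × 29
LCM(352, 928) = 2^5 × 11 × 29 = 10208.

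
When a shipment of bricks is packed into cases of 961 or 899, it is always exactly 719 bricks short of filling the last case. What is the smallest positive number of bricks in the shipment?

Being 719 short of a full case of size k means N ≡ −719 (mod k), i.e. N + 719 is a multiple of each size.
961 = 31^2
899 = 29 × 31
LCM(961, 899) = 29 × 31^2 = 27869.
Smallest positive N is 27869 − 719 = 27150.

27150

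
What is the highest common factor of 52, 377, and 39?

13

52 = 2^2 × 13
377 = 13 × 29
39 = 3 × 13
gcd(52, 377, 39) = 13.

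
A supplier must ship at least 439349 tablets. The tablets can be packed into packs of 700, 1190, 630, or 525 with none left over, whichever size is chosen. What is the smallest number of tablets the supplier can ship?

535500

The number of tablets must be a common multiple of 700, 1190, 630, and 525, so a multiple of their LCM.
700 = 2^2 × 5^2 × 7
1190 = 2 × 5 × 7 × 17
630 = 2 × 3^2 × 5 × 7
525 = 3 × 5^2 × 7
LCM(700, 1190, 630, 525) = 2^2 × 3^2 × 5^2 × 7 × 17 = 107100.
Smallest multiple of 107100 that is ≥ 439349: ⌈439349/107100⌉ × 107100 = 5 × 107100 = 535500.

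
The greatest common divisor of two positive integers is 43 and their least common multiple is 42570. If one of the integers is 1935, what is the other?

For two integers, gcd × lcm = product, so the other is (43 × 42570) / 1935 = 1830510 / 1935 = 946.

946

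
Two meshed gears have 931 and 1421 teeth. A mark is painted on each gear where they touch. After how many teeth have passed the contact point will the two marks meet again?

26999 teeth

We need the least common multiple of the intervals.
931 = 7^2 × 19
1421 = 7^2 × 29
LCM(931, 1421) = 7^2 × 19 × 29 = 26999.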